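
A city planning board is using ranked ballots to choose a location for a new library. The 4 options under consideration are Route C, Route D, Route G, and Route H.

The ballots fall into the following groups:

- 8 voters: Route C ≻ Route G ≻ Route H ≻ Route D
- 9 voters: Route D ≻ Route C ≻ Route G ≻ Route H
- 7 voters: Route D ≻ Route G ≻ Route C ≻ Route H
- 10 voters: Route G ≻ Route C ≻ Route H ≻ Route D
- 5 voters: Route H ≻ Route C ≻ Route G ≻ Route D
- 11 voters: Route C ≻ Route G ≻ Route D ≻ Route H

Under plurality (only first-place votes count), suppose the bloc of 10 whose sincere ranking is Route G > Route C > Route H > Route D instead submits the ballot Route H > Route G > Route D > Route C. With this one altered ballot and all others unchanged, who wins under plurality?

First-place totals with the altered ballot: Route C 19, Route D 16, Route G 0, Route H 15.
The winner is unchanged: still Route C.

Route C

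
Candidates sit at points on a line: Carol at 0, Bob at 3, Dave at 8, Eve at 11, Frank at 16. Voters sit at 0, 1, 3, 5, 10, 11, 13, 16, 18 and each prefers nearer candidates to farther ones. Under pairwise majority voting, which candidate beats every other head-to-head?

With single-peaked preferences on a line, the Condorcet winner is the candidate closest to the median voter.
The median voter (position 10) is closest to Eve at 11.
Check: Eve vs Bob — voters closer to Eve: 5 of 9.

Eve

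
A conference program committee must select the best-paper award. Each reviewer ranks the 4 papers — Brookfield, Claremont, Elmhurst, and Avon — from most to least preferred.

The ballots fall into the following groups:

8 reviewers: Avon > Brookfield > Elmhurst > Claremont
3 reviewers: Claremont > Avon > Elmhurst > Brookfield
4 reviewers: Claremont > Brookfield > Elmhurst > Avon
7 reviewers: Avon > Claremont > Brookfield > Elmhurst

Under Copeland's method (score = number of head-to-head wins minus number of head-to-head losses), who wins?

Pairwise results:
  Brookfield vs Claremont: Claremont wins 14–8.
  Brookfield vs Elmhurst: Brookfield wins 19–3.
  Brookfield vs Avon: Avon wins 18–4.
  Claremont vs Elmhurst: Claremont wins 14–8.
  Claremont vs Avon: Avon wins 15–7.
  Elmhurst vs Avon: Avon wins 18–4.
Copeland scores (wins − losses):
  Brookfield: 1 − 2 = -1
  Claremont: 2 − 1 = 1
  Elmhurst: 0 − 3 = -3
  Avon: 3 − 0 = 3
Avon has the best Copeland score.

Avon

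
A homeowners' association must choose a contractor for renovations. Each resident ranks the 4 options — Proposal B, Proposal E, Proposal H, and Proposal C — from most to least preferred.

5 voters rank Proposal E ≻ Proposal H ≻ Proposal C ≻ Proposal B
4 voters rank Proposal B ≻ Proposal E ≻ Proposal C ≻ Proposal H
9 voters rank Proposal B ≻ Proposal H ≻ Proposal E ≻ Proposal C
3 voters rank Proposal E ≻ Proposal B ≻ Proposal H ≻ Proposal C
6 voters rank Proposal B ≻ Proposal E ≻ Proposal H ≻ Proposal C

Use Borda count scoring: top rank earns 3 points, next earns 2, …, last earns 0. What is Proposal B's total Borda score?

63

Borda scores:
  Proposal B: 5·0 + 4·3 + 9·3 + 3·2 + 6·3 = 63
  Proposal E: 5·3 + 4·2 + 9·1 + 3·3 + 6·2 = 53
  Proposal H: 5·2 + 4·0 + 9·2 + 3·1 + 6·1 = 37
  Proposal C: 5·1 + 4·1 + 9·0 + 3·0 + 6·0 = 9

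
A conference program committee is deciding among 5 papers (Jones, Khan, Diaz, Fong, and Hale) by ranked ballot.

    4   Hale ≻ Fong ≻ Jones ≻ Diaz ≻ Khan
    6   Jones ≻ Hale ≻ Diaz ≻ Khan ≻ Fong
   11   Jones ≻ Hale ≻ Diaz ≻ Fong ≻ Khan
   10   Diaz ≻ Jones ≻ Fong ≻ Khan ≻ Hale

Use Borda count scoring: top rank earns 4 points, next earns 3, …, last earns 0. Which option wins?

Borda scores:
  Jones: 4·2 + 6·4 + 11·4 + 10·3 = 106
  Khan: 4·0 + 6·1 + 11·0 + 10·1 = 16
  Diaz: 4·1 + 6·2 + 11·2 + 10·4 = 78
  Fong: 4·3 + 6·0 + 11·1 + 10·2 = 43
  Hale: 4·4 + 6·3 + 11·3 + 10·0 = 67
Jones has the highest total.

Jones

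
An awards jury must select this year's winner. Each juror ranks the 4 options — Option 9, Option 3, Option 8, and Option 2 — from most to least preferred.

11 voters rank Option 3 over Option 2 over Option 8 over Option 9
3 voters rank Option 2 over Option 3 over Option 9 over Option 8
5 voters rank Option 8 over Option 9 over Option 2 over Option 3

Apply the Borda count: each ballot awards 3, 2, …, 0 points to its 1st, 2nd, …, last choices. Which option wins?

Borda scores:
  Option 9: 11·0 + 3·1 + 5·2 = 13
  Option 3: 11·3 + 3·2 + 5·0 = 39
  Option 8: 11·1 + 3·0 + 5·3 = 26
  Option 2: 11·2 + 3·3 + 5·1 = 36
Option 3 has the highest total.

Option 3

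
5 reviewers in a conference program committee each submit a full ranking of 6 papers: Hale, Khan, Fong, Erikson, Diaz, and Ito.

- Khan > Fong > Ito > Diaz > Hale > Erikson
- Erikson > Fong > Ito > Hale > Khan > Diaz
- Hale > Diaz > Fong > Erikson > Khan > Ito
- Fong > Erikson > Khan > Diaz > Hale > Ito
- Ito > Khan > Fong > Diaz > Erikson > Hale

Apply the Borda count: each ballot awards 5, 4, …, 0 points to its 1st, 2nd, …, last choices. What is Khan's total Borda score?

14

Borda scores:
  Hale: 1 + 2 + 5 + 1 + 0 = 9
  Khan: 5 + 1 + 1 + 3 + 4 = 14
  Fong: 4 + 4 + 3 + 5 + 3 = 19
  Erikson: 0 + 5 + 2 + 4 + 1 = 12
  Diaz: 2 + 0 + 4 + 2 + 2 = 10
  Ito: 3 + 3 + 0 + 0 + 5 = 11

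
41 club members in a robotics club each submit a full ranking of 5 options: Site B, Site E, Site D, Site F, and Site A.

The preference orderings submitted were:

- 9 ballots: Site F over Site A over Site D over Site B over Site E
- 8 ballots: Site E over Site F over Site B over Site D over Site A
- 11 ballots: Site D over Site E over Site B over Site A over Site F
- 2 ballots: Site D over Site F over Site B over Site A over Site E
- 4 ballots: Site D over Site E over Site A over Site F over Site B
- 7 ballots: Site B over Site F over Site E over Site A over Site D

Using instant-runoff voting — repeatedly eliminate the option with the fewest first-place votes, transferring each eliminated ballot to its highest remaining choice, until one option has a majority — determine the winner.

Round 1: Site D 17, Site F 9, Site E 8, Site B 7, Site A 0. Site A has the fewest and is eliminated.
Round 2: Site D 17, Site F 9, Site E 8, Site B 7. Site B has the fewest and is eliminated.
Round 3: Site D 17, Site F 16, Site E 8. Site E has the fewest and is eliminated.
Round 4: Site F 24, Site D 17. Site F has a majority.

Site F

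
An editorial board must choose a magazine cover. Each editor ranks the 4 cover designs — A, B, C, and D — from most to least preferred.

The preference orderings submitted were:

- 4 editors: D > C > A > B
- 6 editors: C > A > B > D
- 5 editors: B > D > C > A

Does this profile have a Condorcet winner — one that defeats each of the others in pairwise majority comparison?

No

Head-to-head results (15 voters total):
A vs B: A wins 10–5.
A vs C: C wins 15–0.
A vs D: D wins 9–6.
B vs C: C wins 10–5.
B vs D: B wins 11–4.
C vs D: D wins 9–6.
No candidate beats all others: A beats B beats D beats A, a majority cycle.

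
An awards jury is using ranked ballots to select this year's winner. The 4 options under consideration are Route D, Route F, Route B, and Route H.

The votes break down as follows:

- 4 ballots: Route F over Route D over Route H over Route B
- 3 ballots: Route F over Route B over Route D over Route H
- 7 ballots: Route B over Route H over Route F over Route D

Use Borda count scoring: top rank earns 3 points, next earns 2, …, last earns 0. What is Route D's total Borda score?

Borda scores:
  Route D: 4·2 + 3·1 + 7·0 = 11
  Route F: 4·3 + 3·3 + 7·1 = 28
  Route B: 4·0 + 3·2 + 7·3 = 27
  Route H: 4·1 + 3·0 + 7·2 = 18

11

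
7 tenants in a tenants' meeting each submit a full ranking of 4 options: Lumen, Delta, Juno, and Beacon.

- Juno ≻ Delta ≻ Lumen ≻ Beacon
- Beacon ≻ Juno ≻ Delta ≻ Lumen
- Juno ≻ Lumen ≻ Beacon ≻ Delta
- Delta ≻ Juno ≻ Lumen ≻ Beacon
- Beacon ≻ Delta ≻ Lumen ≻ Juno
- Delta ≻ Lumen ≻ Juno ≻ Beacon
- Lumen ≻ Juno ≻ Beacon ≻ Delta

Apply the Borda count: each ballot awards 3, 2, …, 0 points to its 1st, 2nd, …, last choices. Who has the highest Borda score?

Juno

Borda scores:
  Lumen: 1 + 0 + 2 + 1 + 1 + 2 + 3 = 10
  Delta: 2 + 1 + 0 + 3 + 2 + 3 + 0 = 11
  Juno: 3 + 2 + 3 + 2 + 0 + 1 + 2 = 13
  Beacon: 0 + 3 + 1 + 0 + 3 + 0 + 1 = 8
Juno has the highest total.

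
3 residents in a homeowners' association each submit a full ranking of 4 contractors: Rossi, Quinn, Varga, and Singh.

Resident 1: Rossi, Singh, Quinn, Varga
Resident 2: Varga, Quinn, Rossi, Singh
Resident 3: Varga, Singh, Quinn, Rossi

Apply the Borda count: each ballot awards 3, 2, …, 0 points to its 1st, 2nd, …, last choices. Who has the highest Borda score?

Varga

Borda scores:
  Rossi: 3 + 1 + 0 = 4
  Quinn: 1 + 2 + 1 = 4
  Varga: 0 + 3 + 3 = 6
  Singh: 2 + 0 + 2 = 4
Varga has the highest total.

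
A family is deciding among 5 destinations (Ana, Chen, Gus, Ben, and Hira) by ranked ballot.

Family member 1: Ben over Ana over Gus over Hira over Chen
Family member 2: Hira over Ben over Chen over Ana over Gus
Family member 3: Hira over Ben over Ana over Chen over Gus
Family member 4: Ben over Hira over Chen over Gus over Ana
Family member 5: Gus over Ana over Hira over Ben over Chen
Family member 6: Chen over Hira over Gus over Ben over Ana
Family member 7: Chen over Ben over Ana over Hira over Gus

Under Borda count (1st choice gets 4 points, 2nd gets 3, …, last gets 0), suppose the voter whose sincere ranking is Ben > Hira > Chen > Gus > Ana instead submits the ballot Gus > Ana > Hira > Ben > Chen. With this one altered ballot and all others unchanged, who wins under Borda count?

Borda totals with the altered ballot: Ana 14, Chen 11, Gus 12, Ben 16, Hira 17.
The switch changes the winner from Ben to Hira.

Hira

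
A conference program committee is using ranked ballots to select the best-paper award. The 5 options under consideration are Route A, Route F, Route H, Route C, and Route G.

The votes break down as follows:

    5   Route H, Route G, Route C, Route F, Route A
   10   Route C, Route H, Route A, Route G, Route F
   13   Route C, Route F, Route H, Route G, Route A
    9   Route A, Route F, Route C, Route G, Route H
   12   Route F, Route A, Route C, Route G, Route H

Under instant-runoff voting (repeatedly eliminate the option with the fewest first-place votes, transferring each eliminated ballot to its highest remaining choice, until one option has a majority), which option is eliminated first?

Route G

Round 1: Route C 23, Route F 12, Route A 9, Route H 5, Route G 0. Route G has the fewest and is eliminated.
Round 2: Route C 23, Route F 12, Route A 9, Route H 5. Route H has the fewest and is eliminated.
Round 3: Route C 28, Route F 12, Route A 9. Route C has a majority.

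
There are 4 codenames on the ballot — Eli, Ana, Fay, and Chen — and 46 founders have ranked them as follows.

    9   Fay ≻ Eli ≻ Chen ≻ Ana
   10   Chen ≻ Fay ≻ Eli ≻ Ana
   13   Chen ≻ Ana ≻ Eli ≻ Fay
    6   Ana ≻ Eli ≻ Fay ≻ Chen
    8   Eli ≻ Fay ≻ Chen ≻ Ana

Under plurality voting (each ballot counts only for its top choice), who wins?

First-place vote totals:
  Eli: 8
  Ana: 6
  Fay: 9
  Chen: 23
Chen has the most first-place votes.

Chen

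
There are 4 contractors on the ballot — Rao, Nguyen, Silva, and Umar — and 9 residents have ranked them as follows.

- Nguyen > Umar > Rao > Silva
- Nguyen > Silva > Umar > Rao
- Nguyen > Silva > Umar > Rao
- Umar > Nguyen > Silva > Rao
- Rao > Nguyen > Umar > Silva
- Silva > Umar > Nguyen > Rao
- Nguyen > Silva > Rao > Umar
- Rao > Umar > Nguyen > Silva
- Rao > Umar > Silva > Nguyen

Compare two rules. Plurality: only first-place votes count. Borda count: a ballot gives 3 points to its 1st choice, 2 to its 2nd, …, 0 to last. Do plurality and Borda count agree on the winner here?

Plurality first-place counts: Rao 3, Nguyen 4, Silva 1, Umar 1 → Nguyen.
Borda totals: Rao 11, Nguyen 18, Silva 11, Umar 14 → Nguyen.
The two rules agree on Nguyen.

Yes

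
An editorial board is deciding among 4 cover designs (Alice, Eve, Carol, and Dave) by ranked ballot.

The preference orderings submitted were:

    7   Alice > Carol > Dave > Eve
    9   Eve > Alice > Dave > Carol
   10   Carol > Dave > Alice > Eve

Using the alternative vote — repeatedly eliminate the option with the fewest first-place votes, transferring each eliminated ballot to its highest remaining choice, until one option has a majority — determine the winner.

Carol

Round 1: Carol 10, Eve 9, Alice 7, Dave 0. Dave has the fewest and is eliminated.
Round 2: Carol 10, Eve 9, Alice 7. Alice has the fewest and is eliminated.
Round 3: Carol 17, Eve 9. Carol has a majority.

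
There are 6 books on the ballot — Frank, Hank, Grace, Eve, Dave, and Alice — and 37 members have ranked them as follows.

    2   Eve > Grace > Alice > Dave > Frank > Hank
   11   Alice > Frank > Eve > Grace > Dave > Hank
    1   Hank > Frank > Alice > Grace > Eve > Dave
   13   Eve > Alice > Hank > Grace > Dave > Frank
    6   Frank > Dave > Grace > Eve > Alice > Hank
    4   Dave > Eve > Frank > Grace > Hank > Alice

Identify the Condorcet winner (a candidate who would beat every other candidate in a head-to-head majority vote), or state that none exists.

Eve

Head-to-head results (37 voters total):
Frank vs Hank: Frank wins 23–14.
Frank vs Grace: Frank wins 22–15.
Frank vs Eve: Eve wins 19–18.
Frank vs Dave: Dave wins 19–18.
Frank vs Alice: Alice wins 26–11.
Hank vs Grace: Grace wins 23–14.
Hank vs Eve: Eve wins 36–1.
Hank vs Dave: Dave wins 23–14.
Hank vs Alice: Alice wins 32–5.
Grace vs Eve: Eve wins 30–7.
Grace vs Dave: Grace wins 27–10.
Grace vs Alice: Alice wins 25–12.
Eve vs Dave: Eve wins 27–10.
Eve vs Alice: Eve wins 25–12.
Dave vs Alice: Alice wins 27–10.
Eve beats each rival — Frank (19–18), Hank (36–1), Grace (30–7), Dave (27–10), Alice (25–12) — so Eve is the Condorcet winner.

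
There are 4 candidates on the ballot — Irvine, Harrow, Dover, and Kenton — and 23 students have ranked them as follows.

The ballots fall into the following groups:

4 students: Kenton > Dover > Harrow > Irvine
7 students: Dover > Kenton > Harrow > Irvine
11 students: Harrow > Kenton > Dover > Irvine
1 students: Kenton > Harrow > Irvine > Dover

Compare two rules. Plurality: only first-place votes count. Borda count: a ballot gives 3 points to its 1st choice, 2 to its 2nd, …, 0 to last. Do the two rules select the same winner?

No

Plurality first-place counts: Irvine 0, Harrow 11, Dover 7, Kenton 5 → Harrow.
Borda totals: Irvine 1, Harrow 46, Dover 40, Kenton 51 → Kenton.
The two rules disagree: plurality picks Harrow, Borda picks Kenton.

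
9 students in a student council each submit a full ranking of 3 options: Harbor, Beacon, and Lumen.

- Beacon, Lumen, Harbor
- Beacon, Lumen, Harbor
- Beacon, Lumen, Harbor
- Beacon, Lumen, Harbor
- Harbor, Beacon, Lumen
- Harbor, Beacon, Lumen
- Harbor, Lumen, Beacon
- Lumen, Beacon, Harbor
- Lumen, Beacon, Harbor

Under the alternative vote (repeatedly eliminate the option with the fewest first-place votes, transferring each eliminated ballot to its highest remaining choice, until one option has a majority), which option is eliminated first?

Lumen

Round 1: Beacon 4, Harbor 3, Lumen 2. Lumen has the fewest and is eliminated.
Round 2: Beacon 6, Harbor 3. Beacon has a majority.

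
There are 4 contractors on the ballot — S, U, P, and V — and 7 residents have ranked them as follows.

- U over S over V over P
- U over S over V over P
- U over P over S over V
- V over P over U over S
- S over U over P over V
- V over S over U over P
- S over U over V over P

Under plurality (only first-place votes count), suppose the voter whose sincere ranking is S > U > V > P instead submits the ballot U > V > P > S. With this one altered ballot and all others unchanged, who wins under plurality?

U

First-place totals with the altered ballot: S 1, U 4, P 0, V 2.
The winner is unchanged: still U.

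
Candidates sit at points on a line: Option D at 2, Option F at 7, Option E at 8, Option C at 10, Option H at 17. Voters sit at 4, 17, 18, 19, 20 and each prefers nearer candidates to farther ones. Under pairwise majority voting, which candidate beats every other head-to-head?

With single-peaked preferences on a line, the Condorcet winner is the candidate closest to the median voter.
The median voter (position 18) is closest to Option H at 17.
Check: Option H vs Option D — voters closer to Option H: 4 of 5.

Option H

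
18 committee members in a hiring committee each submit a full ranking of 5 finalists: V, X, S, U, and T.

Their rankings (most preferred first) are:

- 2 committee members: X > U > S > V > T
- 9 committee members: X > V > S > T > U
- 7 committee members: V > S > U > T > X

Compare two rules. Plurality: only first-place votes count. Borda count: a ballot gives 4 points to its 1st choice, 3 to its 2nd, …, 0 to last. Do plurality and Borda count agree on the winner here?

Plurality first-place counts: V 7, X 11, S 0, U 0, T 0 → X.
Borda totals: V 57, X 44, S 43, U 20, T 16 → V.
The two rules disagree: plurality picks X, Borda picks V.

No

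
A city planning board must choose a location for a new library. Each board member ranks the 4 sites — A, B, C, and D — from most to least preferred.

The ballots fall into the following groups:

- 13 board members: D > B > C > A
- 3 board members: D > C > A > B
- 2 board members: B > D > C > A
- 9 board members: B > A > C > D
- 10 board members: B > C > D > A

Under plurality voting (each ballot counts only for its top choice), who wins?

First-place vote totals:
  A: 0
  B: 21
  C: 0
  D: 16
B has the most first-place votes.

B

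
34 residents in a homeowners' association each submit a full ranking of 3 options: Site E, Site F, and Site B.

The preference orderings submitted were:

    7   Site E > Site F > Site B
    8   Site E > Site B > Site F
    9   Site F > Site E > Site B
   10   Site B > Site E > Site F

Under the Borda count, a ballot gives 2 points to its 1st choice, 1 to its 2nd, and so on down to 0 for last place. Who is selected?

Borda scores:
  Site E: 7·2 + 8·2 + 9·1 + 10·1 = 49
  Site F: 7·1 + 8·0 + 9·2 + 10·0 = 25
  Site B: 7·0 + 8·1 + 9·0 + 10·2 = 28
Site E has the highest total.

Site E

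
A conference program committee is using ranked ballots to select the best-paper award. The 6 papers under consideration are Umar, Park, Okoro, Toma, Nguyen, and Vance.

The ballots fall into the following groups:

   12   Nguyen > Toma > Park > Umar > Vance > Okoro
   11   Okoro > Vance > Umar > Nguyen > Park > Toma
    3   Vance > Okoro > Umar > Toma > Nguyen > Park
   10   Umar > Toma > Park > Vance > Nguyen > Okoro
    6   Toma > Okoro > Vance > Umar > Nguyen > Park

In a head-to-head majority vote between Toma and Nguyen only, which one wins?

Ballots ranking Toma above Nguyen: 3+10+6 = 19.
Ballots ranking Nguyen above Toma: 12+11 = 23.
Nguyen wins the head-to-head, 23–19.

Nguyen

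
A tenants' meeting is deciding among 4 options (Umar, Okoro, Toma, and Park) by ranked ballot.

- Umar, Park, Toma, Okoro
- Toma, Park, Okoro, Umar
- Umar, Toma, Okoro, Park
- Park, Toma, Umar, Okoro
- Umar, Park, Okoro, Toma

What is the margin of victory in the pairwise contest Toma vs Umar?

Ballots ranking Toma above Umar: 2.
Ballots ranking Umar above Toma: 3.
Umar wins 3–2, a margin of 1.

1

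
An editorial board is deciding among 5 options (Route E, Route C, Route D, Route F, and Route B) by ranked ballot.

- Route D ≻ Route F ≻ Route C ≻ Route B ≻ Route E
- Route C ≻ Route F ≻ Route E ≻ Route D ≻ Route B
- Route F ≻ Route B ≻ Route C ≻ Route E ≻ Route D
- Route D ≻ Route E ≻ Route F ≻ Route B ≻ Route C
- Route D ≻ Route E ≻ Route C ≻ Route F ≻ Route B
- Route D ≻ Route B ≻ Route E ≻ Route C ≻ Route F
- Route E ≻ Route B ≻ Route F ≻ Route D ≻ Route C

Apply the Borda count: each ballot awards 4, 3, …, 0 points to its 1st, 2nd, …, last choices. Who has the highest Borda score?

Route D

Borda scores:
  Route E: 0 + 2 + 1 + 3 + 3 + 2 + 4 = 15
  Route C: 2 + 4 + 2 + 0 + 2 + 1 + 0 = 11
  Route D: 4 + 1 + 0 + 4 + 4 + 4 + 1 = 18
  Route F: 3 + 3 + 4 + 2 + 1 + 0 + 2 = 15
  Route B: 1 + 0 + 3 + 1 + 0 + 3 + 3 = 11
Route D has the highest total.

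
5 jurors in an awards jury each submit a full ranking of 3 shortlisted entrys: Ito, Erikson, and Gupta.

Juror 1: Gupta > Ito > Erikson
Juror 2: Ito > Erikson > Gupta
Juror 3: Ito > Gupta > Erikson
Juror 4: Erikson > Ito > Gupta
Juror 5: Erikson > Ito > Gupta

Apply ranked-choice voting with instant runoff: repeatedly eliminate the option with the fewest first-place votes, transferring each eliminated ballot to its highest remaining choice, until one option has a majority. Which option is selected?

Round 1: Ito 2, Erikson 2, Gupta 1. Gupta has the fewest and is eliminated.
Round 2: Ito 3, Erikson 2. Ito has a majority.

Ito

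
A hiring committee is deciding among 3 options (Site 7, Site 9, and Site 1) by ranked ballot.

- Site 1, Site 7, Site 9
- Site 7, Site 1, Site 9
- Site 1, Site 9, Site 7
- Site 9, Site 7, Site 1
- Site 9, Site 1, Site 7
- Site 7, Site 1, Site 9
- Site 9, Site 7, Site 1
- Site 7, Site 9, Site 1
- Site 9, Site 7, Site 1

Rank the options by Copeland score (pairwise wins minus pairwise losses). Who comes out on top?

Pairwise results:
  Site 7 vs Site 9: Site 9 wins 5–4.
  Site 7 vs Site 1: Site 7 wins 6–3.
  Site 9 vs Site 1: Site 9 wins 5–4.
Copeland scores (wins − losses):
  Site 7: 1 − 1 = 0
  Site 9: 2 − 0 = 2
  Site 1: 0 − 2 = -2
Site 9 has the best Copeland score.

Site 9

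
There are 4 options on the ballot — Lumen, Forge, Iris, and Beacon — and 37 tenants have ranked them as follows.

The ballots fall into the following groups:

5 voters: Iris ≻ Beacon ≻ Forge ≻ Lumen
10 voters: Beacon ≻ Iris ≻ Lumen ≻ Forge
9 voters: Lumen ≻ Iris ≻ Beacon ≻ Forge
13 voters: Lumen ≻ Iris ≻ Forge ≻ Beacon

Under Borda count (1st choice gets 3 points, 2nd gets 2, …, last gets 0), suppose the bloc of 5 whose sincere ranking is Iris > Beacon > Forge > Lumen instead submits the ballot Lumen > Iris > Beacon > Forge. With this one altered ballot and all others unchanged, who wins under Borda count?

Lumen

Borda totals with the altered ballot: Lumen 91, Forge 13, Iris 74, Beacon 44.
The switch changes the winner from Iris to Lumen.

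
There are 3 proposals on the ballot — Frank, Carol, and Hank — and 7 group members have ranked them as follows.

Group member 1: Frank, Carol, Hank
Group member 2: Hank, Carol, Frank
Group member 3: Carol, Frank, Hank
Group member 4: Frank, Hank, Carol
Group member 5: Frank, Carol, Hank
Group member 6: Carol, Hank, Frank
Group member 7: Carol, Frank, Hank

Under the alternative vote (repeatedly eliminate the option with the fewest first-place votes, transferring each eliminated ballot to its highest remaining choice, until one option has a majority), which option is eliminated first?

Round 1: Frank 3, Carol 3, Hank 1. Hank has the fewest and is eliminated.
Round 2: Carol 4, Frank 3. Carol has a majority.

Hank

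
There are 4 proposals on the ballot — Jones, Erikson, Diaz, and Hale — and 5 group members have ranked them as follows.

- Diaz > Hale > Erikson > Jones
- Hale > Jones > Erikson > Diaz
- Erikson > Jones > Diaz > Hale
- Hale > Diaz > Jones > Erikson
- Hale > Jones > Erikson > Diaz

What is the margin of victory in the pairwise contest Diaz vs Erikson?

1

Ballots ranking Diaz above Erikson: 2.
Ballots ranking Erikson above Diaz: 3.
Erikson wins 3–2, a margin of 1.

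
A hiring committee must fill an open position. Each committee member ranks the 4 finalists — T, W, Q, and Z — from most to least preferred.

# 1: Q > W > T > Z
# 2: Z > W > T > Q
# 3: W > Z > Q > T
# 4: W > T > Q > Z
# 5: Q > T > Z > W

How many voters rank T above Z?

3

Ballots ranking T above Z: 3.
Ballots ranking Z above T: 2.
So 3 of 5 voters prefer T to Z.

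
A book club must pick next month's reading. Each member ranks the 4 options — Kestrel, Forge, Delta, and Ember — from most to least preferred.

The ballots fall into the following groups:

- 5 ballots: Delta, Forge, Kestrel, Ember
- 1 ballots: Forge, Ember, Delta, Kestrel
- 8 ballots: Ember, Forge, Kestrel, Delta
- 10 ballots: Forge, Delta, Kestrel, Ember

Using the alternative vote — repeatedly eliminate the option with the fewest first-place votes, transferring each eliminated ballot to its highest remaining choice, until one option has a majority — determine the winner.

Round 1: Forge 11, Ember 8, Delta 5, Kestrel 0. Kestrel has the fewest and is eliminated.
Round 2: Forge 11, Ember 8, Delta 5. Delta has the fewest and is eliminated.
Round 3: Forge 16, Ember 8. Forge has a majority.

Forge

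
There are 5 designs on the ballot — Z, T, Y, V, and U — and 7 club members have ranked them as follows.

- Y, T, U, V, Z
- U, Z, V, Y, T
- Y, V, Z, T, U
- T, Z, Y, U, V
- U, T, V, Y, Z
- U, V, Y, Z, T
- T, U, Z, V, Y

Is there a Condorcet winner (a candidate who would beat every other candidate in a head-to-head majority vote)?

No

Head-to-head results (7 voters total):
Z vs T: T wins 4–3.
Z vs Y: Y wins 4–3.
Z vs V: V wins 4–3.
Z vs U: U wins 5–2.
T vs Y: Y wins 4–3.
T vs V: T wins 4–3.
T vs U: T wins 4–3.
Y vs V: V wins 4–3.
Y vs U: U wins 4–3.
V vs U: U wins 6–1.
No candidate beats all others: T beats V beats Y beats T, a majority cycle.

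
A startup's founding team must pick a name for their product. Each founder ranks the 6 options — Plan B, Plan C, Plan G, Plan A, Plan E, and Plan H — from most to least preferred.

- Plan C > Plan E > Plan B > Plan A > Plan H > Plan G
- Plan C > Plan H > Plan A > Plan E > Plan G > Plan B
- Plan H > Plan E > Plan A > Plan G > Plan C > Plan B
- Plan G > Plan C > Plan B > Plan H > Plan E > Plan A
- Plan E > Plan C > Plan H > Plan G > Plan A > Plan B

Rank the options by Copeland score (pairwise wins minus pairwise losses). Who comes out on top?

Plan C

Pairwise results:
  Plan B vs Plan C: Plan C wins 5–0.
  Plan B vs Plan G: Plan G wins 4–1.
  Plan B vs Plan A: Plan A wins 3–2.
  Plan B vs Plan E: Plan E wins 4–1.
  Plan B vs Plan H: Plan H wins 3–2.
  Plan C vs Plan G: Plan C wins 3–2.
  Plan C vs Plan A: Plan C wins 4–1.
  Plan C vs Plan E: Plan C wins 3–2.
  Plan C vs Plan H: Plan C wins 4–1.
  Plan G vs Plan A: Plan A wins 3–2.
  Plan G vs Plan E: Plan E wins 4–1.
  Plan G vs Plan H: Plan H wins 4–1.
  Plan A vs Plan E: Plan E wins 4–1.
  Plan A vs Plan H: Plan H wins 4–1.
  Plan E vs Plan H: Plan H wins 3–2.
Copeland scores (wins − losses):
  Plan B: 0 − 5 = -5
  Plan C: 5 − 0 = 5
  Plan G: 1 − 4 = -3
  Plan A: 2 − 3 = -1
  Plan E: 3 − 2 = 1
  Plan H: 4 − 1 = 3
Plan C has the best Copeland score.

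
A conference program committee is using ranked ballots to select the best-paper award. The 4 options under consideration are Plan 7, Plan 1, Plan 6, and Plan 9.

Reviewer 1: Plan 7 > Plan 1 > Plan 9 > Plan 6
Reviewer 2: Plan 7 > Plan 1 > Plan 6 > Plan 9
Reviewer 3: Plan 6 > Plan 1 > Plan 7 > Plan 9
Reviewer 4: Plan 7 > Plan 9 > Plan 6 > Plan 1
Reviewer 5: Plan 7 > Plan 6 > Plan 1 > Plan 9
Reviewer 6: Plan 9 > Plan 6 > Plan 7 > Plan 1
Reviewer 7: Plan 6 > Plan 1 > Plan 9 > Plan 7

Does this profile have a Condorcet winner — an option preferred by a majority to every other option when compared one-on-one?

Head-to-head results (7 voters total):
Plan 7 vs Plan 1: Plan 7 wins 5–2.
Plan 7 vs Plan 6: Plan 7 wins 4–3.
Plan 7 vs Plan 9: Plan 7 wins 5–2.
Plan 1 vs Plan 6: Plan 6 wins 5–2.
Plan 1 vs Plan 9: Plan 1 wins 5–2.
Plan 6 vs Plan 9: Plan 6 wins 4–3.
Plan 7 beats each rival — Plan 1 (5–2), Plan 6 (4–3), Plan 9 (5–2) — so Plan 7 is the Condorcet winner.

Yes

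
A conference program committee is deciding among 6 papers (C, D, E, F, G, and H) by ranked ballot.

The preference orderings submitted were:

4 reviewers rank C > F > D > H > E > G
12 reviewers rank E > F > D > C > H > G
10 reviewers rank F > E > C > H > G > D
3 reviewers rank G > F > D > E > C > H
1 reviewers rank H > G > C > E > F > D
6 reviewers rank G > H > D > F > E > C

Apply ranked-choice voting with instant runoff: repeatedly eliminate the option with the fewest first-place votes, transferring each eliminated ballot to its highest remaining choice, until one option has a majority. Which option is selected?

Round 1: E 12, F 10, G 9, C 4, H 1, D 0. D has the fewest and is eliminated.
Round 2: E 12, F 10, G 9, C 4, H 1. H has the fewest and is eliminated.
Round 3: E 12, F 10, G 10, C 4. C has the fewest and is eliminated.
Round 4: F 14, E 12, G 10. G has the fewest and is eliminated.
Round 5: F 23, E 13. F has a majority.

F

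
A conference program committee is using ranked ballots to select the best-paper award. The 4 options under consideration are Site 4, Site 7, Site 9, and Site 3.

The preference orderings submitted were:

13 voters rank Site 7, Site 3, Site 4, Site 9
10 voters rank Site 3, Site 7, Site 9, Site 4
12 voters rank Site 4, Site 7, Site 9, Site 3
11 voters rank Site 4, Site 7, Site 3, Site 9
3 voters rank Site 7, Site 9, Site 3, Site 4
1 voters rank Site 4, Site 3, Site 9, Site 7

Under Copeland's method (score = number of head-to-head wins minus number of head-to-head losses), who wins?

Site 7

Pairwise results:
  Site 4 vs Site 7: Site 7 wins 26–24.
  Site 4 vs Site 9: Site 4 wins 37–13.
  Site 4 vs Site 3: Site 3 wins 26–24.
  Site 7 vs Site 9: Site 7 wins 49–1.
  Site 7 vs Site 3: Site 7 wins 39–11.
  Site 9 vs Site 3: Site 3 wins 35–15.
Copeland scores (wins − losses):
  Site 4: 1 − 2 = -1
  Site 7: 3 − 0 = 3
  Site 9: 0 − 3 = -3
  Site 3: 2 − 1 = 1
Site 7 has the best Copeland score.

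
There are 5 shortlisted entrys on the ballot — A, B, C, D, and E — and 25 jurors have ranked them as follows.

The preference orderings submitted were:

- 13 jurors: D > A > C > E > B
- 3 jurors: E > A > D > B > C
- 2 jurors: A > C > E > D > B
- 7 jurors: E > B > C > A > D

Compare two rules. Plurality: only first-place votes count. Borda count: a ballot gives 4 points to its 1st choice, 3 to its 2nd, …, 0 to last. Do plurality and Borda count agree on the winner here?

No

Plurality first-place counts: A 2, B 0, C 0, D 13, E 10 → D.
Borda totals: A 63, B 24, C 46, D 60, E 57 → A.
The two rules disagree: plurality picks D, Borda picks A.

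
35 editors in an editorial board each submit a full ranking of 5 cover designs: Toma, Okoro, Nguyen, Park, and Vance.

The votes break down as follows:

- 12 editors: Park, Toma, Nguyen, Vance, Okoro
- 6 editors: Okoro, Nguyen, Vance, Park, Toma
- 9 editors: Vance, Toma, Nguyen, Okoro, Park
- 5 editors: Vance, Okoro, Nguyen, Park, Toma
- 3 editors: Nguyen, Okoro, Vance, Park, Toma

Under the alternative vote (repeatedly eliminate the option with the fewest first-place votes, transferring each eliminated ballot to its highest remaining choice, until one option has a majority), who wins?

Round 1: Vance 14, Park 12, Okoro 6, Nguyen 3, Toma 0. Toma has the fewest and is eliminated.
Round 2: Vance 14, Park 12, Okoro 6, Nguyen 3. Nguyen has the fewest and is eliminated.
Round 3: Vance 14, Park 12, Okoro 9. Okoro has the fewest and is eliminated.
Round 4: Vance 23, Park 12. Vance has a majority.

Vance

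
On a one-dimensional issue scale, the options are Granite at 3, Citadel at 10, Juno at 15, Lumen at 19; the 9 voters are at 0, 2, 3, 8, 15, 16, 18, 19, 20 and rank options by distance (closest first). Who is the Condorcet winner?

Juno

With single-peaked preferences on a line, the Condorcet winner is the candidate closest to the median voter.
The median voter (position 15) is closest to Juno at 15.
Check: Juno vs Citadel — voters closer to Juno: 5 of 9.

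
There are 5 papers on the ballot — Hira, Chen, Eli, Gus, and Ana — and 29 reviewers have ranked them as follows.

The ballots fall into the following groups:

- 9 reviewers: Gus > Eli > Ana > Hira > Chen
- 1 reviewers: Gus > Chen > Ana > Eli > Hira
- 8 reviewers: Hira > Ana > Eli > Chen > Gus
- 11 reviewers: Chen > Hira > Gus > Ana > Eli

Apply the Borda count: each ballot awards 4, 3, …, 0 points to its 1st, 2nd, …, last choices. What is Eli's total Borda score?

Borda scores:
  Hira: 9·1 + 0 + 8·4 + 11·3 = 74
  Chen: 9·0 + 3 + 8·1 + 11·4 = 55
  Eli: 9·3 + 1 + 8·2 + 11·0 = 44
  Gus: 9·4 + 4 + 8·0 + 11·2 = 62
  Ana: 9·2 + 2 + 8·3 + 11·1 = 55

44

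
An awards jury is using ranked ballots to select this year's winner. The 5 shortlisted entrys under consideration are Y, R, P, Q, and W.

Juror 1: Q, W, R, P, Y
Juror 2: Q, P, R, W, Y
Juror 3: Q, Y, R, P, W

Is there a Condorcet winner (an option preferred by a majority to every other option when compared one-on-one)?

Yes

Head-to-head results (3 voters total):
Y vs R: R wins 2–1.
Y vs P: P wins 2–1.
Y vs Q: Q wins 3–0.
Y vs W: W wins 2–1.
R vs P: R wins 2–1.
R vs Q: Q wins 3–0.
R vs W: R wins 2–1.
P vs Q: Q wins 3–0.
P vs W: P wins 2–1.
Q vs W: Q wins 3–0.
Q beats each rival — Y (3–0), R (3–0), P (3–0), W (3–0) — so Q is the Condorcet winner.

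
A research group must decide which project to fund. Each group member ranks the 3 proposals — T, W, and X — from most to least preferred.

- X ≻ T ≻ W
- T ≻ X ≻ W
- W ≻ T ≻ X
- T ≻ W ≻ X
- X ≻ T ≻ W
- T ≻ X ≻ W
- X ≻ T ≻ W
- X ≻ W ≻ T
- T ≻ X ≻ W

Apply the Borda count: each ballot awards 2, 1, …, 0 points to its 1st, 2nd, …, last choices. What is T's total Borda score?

Borda scores:
  T: 1 + 2 + 1 + 2 + 1 + 2 + 1 + 0 + 2 = 12
  W: 0 + 0 + 2 + 1 + 0 + 0 + 0 + 1 + 0 = 4
  X: 2 + 1 + 0 + 0 + 2 + 1 + 2 + 2 + 1 = 11

12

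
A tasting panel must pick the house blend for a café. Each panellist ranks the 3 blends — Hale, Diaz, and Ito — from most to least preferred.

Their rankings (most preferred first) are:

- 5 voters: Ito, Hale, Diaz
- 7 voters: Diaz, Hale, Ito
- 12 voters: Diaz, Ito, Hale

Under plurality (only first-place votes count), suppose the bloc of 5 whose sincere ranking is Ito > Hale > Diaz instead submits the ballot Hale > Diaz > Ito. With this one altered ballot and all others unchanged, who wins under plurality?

Diaz

First-place totals with the altered ballot: Hale 5, Diaz 19, Ito 0.
The winner is unchanged: still Diaz.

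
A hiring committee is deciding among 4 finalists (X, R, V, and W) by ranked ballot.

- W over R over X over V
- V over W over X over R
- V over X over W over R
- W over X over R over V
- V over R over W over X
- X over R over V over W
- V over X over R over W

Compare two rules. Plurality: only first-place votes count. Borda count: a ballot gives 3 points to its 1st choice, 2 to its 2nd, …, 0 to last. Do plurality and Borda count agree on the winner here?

Plurality first-place counts: X 1, R 0, V 4, W 2 → V.
Borda totals: X 11, R 8, V 13, W 10 → V.
The two rules agree on V.

Yes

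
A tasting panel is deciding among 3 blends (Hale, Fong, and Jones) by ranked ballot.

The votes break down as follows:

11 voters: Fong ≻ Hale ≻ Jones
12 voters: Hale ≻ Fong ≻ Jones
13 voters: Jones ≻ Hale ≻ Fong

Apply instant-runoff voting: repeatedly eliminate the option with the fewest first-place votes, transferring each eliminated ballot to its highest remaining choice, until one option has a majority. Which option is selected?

Hale

Round 1: Jones 13, Hale 12, Fong 11. Fong has the fewest and is eliminated.
Round 2: Hale 23, Jones 13. Hale has a majority.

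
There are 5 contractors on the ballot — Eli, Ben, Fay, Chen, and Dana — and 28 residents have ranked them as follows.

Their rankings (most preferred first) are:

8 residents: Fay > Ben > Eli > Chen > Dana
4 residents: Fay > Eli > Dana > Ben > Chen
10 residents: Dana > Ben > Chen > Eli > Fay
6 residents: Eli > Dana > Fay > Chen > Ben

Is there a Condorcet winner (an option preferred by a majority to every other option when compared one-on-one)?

No

Head-to-head results (28 voters total):
Eli vs Ben: Ben wins 18–10.
Eli vs Fay: Eli wins 16–12.
Eli vs Chen: Eli wins 18–10.
Eli vs Dana: Eli wins 18–10.
Ben vs Fay: Fay wins 18–10.
Ben vs Chen: Ben wins 22–6.
Ben vs Dana: Dana wins 20–8.
Fay vs Chen: Fay wins 18–10.
Fay vs Dana: Dana wins 16–12.
Chen vs Dana: Dana wins 20–8.
No candidate beats all others: Eli beats Fay beats Ben beats Eli, a majority cycle.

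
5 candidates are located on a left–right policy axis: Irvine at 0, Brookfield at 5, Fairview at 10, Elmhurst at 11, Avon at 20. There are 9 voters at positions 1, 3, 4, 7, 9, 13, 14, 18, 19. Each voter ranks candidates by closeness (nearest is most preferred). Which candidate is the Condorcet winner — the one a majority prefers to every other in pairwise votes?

With single-peaked preferences on a line, the Condorcet winner is the candidate closest to the median voter.
The median voter (position 9) is closest to Fairview at 10.
Check: Fairview vs Avon — voters closer to Fairview: 7 of 9.

Fairview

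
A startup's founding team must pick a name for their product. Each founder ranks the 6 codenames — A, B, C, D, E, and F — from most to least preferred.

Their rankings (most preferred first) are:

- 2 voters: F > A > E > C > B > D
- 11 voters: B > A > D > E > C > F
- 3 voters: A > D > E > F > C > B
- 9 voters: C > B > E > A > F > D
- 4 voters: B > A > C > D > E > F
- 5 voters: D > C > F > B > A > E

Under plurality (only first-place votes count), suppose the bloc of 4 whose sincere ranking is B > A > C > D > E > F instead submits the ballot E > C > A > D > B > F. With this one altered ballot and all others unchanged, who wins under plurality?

First-place totals with the altered ballot: A 3, B 11, C 9, D 5, E 4, F 2.
The winner is unchanged: still B.

B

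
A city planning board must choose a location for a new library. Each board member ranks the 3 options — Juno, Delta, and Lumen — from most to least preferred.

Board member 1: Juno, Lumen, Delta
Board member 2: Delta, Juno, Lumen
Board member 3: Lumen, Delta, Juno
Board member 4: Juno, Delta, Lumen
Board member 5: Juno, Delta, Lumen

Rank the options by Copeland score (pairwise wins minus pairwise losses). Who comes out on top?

Pairwise results:
  Juno vs Delta: Juno wins 3–2.
  Juno vs Lumen: Juno wins 4–1.
  Delta vs Lumen: Delta wins 3–2.
Copeland scores (wins − losses):
  Juno: 2 − 0 = 2
  Delta: 1 − 1 = 0
  Lumen: 0 − 2 = -2
Juno has the best Copeland score.

Juno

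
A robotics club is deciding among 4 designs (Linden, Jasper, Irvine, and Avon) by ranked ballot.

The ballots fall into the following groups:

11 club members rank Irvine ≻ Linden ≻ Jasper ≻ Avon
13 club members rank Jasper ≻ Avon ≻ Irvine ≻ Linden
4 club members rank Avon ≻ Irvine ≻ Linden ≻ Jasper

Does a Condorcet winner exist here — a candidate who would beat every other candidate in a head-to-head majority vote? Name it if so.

Head-to-head results (28 voters total):
Linden vs Jasper: Linden wins 15–13.
Linden vs Irvine: Irvine wins 28–0.
Linden vs Avon: Avon wins 17–11.
Jasper vs Irvine: Irvine wins 15–13.
Jasper vs Avon: Jasper wins 24–4.
Irvine vs Avon: Avon wins 17–11.
No candidate beats all others: Linden beats Jasper beats Avon beats Linden, a majority cycle.

No Condorcet winner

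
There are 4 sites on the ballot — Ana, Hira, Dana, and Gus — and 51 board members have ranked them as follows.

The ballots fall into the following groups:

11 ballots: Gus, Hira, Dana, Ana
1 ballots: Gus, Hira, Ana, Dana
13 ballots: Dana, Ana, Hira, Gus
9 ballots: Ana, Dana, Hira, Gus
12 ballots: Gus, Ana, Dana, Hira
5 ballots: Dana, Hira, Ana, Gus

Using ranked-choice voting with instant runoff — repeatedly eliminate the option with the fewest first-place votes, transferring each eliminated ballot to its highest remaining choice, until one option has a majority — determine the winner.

Round 1: Gus 24, Dana 18, Ana 9, Hira 0. Hira has the fewest and is eliminated.
Round 2: Gus 24, Dana 18, Ana 9. Ana has the fewest and is eliminated.
Round 3: Dana 27, Gus 24. Dana has a majority.

Dana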